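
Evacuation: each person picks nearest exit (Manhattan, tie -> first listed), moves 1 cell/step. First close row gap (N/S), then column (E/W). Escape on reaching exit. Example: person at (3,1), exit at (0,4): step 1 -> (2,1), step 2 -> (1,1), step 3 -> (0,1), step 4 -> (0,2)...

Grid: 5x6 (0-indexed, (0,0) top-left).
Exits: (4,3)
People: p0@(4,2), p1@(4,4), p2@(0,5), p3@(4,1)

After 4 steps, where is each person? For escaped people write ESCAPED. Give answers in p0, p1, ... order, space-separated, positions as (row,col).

Step 1: p0:(4,2)->(4,3)->EXIT | p1:(4,4)->(4,3)->EXIT | p2:(0,5)->(1,5) | p3:(4,1)->(4,2)
Step 2: p0:escaped | p1:escaped | p2:(1,5)->(2,5) | p3:(4,2)->(4,3)->EXIT
Step 3: p0:escaped | p1:escaped | p2:(2,5)->(3,5) | p3:escaped
Step 4: p0:escaped | p1:escaped | p2:(3,5)->(4,5) | p3:escaped

ESCAPED ESCAPED (4,5) ESCAPED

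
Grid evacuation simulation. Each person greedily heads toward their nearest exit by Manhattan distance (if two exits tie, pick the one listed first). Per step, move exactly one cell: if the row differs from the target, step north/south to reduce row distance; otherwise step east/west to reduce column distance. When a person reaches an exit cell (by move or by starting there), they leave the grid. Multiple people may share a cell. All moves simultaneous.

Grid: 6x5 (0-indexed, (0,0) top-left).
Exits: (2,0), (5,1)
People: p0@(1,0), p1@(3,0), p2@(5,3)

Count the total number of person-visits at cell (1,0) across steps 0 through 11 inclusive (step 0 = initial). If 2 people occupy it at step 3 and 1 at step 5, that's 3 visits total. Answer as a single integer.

Step 0: p0@(1,0) p1@(3,0) p2@(5,3) -> at (1,0): 1 [p0], cum=1
Step 1: p0@ESC p1@ESC p2@(5,2) -> at (1,0): 0 [-], cum=1
Step 2: p0@ESC p1@ESC p2@ESC -> at (1,0): 0 [-], cum=1
Total visits = 1

Answer: 1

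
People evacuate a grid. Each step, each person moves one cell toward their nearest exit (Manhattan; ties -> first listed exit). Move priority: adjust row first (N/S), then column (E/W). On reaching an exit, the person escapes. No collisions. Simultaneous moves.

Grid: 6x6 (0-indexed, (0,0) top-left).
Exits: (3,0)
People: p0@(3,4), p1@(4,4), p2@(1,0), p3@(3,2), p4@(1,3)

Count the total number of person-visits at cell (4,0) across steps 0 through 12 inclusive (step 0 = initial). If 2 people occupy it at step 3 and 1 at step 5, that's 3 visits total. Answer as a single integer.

Step 0: p0@(3,4) p1@(4,4) p2@(1,0) p3@(3,2) p4@(1,3) -> at (4,0): 0 [-], cum=0
Step 1: p0@(3,3) p1@(3,4) p2@(2,0) p3@(3,1) p4@(2,3) -> at (4,0): 0 [-], cum=0
Step 2: p0@(3,2) p1@(3,3) p2@ESC p3@ESC p4@(3,3) -> at (4,0): 0 [-], cum=0
Step 3: p0@(3,1) p1@(3,2) p2@ESC p3@ESC p4@(3,2) -> at (4,0): 0 [-], cum=0
Step 4: p0@ESC p1@(3,1) p2@ESC p3@ESC p4@(3,1) -> at (4,0): 0 [-], cum=0
Step 5: p0@ESC p1@ESC p2@ESC p3@ESC p4@ESC -> at (4,0): 0 [-], cum=0
Total visits = 0

Answer: 0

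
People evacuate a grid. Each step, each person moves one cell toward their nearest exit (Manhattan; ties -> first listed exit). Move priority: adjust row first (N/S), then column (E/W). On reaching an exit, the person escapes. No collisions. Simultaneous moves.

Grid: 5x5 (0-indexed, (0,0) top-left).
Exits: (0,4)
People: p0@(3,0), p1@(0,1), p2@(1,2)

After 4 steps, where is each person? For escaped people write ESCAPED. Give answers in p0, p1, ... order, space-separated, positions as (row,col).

Step 1: p0:(3,0)->(2,0) | p1:(0,1)->(0,2) | p2:(1,2)->(0,2)
Step 2: p0:(2,0)->(1,0) | p1:(0,2)->(0,3) | p2:(0,2)->(0,3)
Step 3: p0:(1,0)->(0,0) | p1:(0,3)->(0,4)->EXIT | p2:(0,3)->(0,4)->EXIT
Step 4: p0:(0,0)->(0,1) | p1:escaped | p2:escaped

(0,1) ESCAPED ESCAPED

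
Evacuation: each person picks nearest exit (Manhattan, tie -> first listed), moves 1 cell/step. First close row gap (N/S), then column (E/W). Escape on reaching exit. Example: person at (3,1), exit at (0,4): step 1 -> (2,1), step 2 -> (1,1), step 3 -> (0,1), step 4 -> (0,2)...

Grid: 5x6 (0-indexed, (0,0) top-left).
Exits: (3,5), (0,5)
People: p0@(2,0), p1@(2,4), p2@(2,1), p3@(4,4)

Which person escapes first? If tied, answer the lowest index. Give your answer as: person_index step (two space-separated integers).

Answer: 1 2

Derivation:
Step 1: p0:(2,0)->(3,0) | p1:(2,4)->(3,4) | p2:(2,1)->(3,1) | p3:(4,4)->(3,4)
Step 2: p0:(3,0)->(3,1) | p1:(3,4)->(3,5)->EXIT | p2:(3,1)->(3,2) | p3:(3,4)->(3,5)->EXIT
Step 3: p0:(3,1)->(3,2) | p1:escaped | p2:(3,2)->(3,3) | p3:escaped
Step 4: p0:(3,2)->(3,3) | p1:escaped | p2:(3,3)->(3,4) | p3:escaped
Step 5: p0:(3,3)->(3,4) | p1:escaped | p2:(3,4)->(3,5)->EXIT | p3:escaped
Step 6: p0:(3,4)->(3,5)->EXIT | p1:escaped | p2:escaped | p3:escaped
Exit steps: [6, 2, 5, 2]
First to escape: p1 at step 2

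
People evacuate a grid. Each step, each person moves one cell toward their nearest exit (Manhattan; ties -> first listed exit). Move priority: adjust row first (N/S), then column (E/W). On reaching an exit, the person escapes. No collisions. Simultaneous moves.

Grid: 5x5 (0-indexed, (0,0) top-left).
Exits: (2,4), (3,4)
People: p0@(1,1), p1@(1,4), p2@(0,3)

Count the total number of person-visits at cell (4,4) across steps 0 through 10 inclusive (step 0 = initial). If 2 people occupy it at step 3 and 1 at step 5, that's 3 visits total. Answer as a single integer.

Answer: 0

Derivation:
Step 0: p0@(1,1) p1@(1,4) p2@(0,3) -> at (4,4): 0 [-], cum=0
Step 1: p0@(2,1) p1@ESC p2@(1,3) -> at (4,4): 0 [-], cum=0
Step 2: p0@(2,2) p1@ESC p2@(2,3) -> at (4,4): 0 [-], cum=0
Step 3: p0@(2,3) p1@ESC p2@ESC -> at (4,4): 0 [-], cum=0
Step 4: p0@ESC p1@ESC p2@ESC -> at (4,4): 0 [-], cum=0
Total visits = 0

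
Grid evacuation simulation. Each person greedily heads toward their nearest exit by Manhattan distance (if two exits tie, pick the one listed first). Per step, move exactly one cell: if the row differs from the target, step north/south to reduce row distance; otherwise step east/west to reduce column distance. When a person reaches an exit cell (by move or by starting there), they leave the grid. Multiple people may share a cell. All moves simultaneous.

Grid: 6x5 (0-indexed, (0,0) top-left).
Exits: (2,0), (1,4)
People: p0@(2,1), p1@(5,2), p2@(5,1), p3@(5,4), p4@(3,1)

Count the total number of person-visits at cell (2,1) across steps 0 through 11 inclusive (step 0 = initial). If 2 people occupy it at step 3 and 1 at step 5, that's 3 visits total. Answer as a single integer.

Answer: 4

Derivation:
Step 0: p0@(2,1) p1@(5,2) p2@(5,1) p3@(5,4) p4@(3,1) -> at (2,1): 1 [p0], cum=1
Step 1: p0@ESC p1@(4,2) p2@(4,1) p3@(4,4) p4@(2,1) -> at (2,1): 1 [p4], cum=2
Step 2: p0@ESC p1@(3,2) p2@(3,1) p3@(3,4) p4@ESC -> at (2,1): 0 [-], cum=2
Step 3: p0@ESC p1@(2,2) p2@(2,1) p3@(2,4) p4@ESC -> at (2,1): 1 [p2], cum=3
Step 4: p0@ESC p1@(2,1) p2@ESC p3@ESC p4@ESC -> at (2,1): 1 [p1], cum=4
Step 5: p0@ESC p1@ESC p2@ESC p3@ESC p4@ESC -> at (2,1): 0 [-], cum=4
Total visits = 4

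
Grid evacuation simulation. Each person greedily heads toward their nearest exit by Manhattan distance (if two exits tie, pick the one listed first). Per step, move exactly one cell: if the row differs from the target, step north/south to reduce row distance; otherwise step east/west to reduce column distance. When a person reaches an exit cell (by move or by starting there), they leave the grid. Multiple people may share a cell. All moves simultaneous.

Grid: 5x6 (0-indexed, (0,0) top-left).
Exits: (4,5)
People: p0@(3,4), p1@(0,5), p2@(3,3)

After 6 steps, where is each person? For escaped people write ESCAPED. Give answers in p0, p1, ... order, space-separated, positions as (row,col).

Step 1: p0:(3,4)->(4,4) | p1:(0,5)->(1,5) | p2:(3,3)->(4,3)
Step 2: p0:(4,4)->(4,5)->EXIT | p1:(1,5)->(2,5) | p2:(4,3)->(4,4)
Step 3: p0:escaped | p1:(2,5)->(3,5) | p2:(4,4)->(4,5)->EXIT
Step 4: p0:escaped | p1:(3,5)->(4,5)->EXIT | p2:escaped

ESCAPED ESCAPED ESCAPED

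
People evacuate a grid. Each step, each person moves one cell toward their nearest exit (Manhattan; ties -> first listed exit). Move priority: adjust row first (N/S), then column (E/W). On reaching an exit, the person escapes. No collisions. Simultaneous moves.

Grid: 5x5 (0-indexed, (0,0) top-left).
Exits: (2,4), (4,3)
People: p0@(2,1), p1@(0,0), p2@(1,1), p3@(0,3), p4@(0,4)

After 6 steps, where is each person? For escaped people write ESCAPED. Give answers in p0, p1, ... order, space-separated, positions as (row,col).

Step 1: p0:(2,1)->(2,2) | p1:(0,0)->(1,0) | p2:(1,1)->(2,1) | p3:(0,3)->(1,3) | p4:(0,4)->(1,4)
Step 2: p0:(2,2)->(2,3) | p1:(1,0)->(2,0) | p2:(2,1)->(2,2) | p3:(1,3)->(2,3) | p4:(1,4)->(2,4)->EXIT
Step 3: p0:(2,3)->(2,4)->EXIT | p1:(2,0)->(2,1) | p2:(2,2)->(2,3) | p3:(2,3)->(2,4)->EXIT | p4:escaped
Step 4: p0:escaped | p1:(2,1)->(2,2) | p2:(2,3)->(2,4)->EXIT | p3:escaped | p4:escaped
Step 5: p0:escaped | p1:(2,2)->(2,3) | p2:escaped | p3:escaped | p4:escaped
Step 6: p0:escaped | p1:(2,3)->(2,4)->EXIT | p2:escaped | p3:escaped | p4:escaped

ESCAPED ESCAPED ESCAPED ESCAPED ESCAPED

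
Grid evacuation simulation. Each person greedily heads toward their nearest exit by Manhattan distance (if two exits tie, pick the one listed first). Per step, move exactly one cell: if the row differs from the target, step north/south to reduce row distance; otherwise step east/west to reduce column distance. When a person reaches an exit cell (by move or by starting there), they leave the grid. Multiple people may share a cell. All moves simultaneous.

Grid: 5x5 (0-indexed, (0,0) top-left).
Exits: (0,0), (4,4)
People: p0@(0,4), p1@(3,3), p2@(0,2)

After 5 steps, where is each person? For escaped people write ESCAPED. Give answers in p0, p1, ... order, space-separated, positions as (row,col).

Step 1: p0:(0,4)->(0,3) | p1:(3,3)->(4,3) | p2:(0,2)->(0,1)
Step 2: p0:(0,3)->(0,2) | p1:(4,3)->(4,4)->EXIT | p2:(0,1)->(0,0)->EXIT
Step 3: p0:(0,2)->(0,1) | p1:escaped | p2:escaped
Step 4: p0:(0,1)->(0,0)->EXIT | p1:escaped | p2:escaped

ESCAPED ESCAPED ESCAPED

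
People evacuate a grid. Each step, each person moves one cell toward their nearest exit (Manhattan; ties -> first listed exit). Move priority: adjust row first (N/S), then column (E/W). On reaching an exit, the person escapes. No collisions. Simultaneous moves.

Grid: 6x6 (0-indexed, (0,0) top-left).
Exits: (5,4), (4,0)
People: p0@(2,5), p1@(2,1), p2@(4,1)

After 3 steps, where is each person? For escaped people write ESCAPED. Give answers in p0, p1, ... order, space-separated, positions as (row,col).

Step 1: p0:(2,5)->(3,5) | p1:(2,1)->(3,1) | p2:(4,1)->(4,0)->EXIT
Step 2: p0:(3,5)->(4,5) | p1:(3,1)->(4,1) | p2:escaped
Step 3: p0:(4,5)->(5,5) | p1:(4,1)->(4,0)->EXIT | p2:escaped

(5,5) ESCAPED ESCAPED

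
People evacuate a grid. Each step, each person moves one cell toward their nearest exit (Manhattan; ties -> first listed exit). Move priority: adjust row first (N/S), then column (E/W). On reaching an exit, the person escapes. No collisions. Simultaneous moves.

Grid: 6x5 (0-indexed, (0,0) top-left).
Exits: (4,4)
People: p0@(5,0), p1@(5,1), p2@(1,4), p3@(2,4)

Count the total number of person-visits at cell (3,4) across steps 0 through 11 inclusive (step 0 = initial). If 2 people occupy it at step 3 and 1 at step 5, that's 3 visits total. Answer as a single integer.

Step 0: p0@(5,0) p1@(5,1) p2@(1,4) p3@(2,4) -> at (3,4): 0 [-], cum=0
Step 1: p0@(4,0) p1@(4,1) p2@(2,4) p3@(3,4) -> at (3,4): 1 [p3], cum=1
Step 2: p0@(4,1) p1@(4,2) p2@(3,4) p3@ESC -> at (3,4): 1 [p2], cum=2
Step 3: p0@(4,2) p1@(4,3) p2@ESC p3@ESC -> at (3,4): 0 [-], cum=2
Step 4: p0@(4,3) p1@ESC p2@ESC p3@ESC -> at (3,4): 0 [-], cum=2
Step 5: p0@ESC p1@ESC p2@ESC p3@ESC -> at (3,4): 0 [-], cum=2
Total visits = 2

Answer: 2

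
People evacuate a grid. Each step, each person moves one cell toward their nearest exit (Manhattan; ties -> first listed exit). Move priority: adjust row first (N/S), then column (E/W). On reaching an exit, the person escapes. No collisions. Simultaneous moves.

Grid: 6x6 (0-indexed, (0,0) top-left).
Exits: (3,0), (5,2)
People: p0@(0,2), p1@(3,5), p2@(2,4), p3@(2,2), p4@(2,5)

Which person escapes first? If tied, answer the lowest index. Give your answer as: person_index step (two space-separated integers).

Answer: 3 3

Derivation:
Step 1: p0:(0,2)->(1,2) | p1:(3,5)->(3,4) | p2:(2,4)->(3,4) | p3:(2,2)->(3,2) | p4:(2,5)->(3,5)
Step 2: p0:(1,2)->(2,2) | p1:(3,4)->(3,3) | p2:(3,4)->(3,3) | p3:(3,2)->(3,1) | p4:(3,5)->(3,4)
Step 3: p0:(2,2)->(3,2) | p1:(3,3)->(3,2) | p2:(3,3)->(3,2) | p3:(3,1)->(3,0)->EXIT | p4:(3,4)->(3,3)
Step 4: p0:(3,2)->(3,1) | p1:(3,2)->(3,1) | p2:(3,2)->(3,1) | p3:escaped | p4:(3,3)->(3,2)
Step 5: p0:(3,1)->(3,0)->EXIT | p1:(3,1)->(3,0)->EXIT | p2:(3,1)->(3,0)->EXIT | p3:escaped | p4:(3,2)->(3,1)
Step 6: p0:escaped | p1:escaped | p2:escaped | p3:escaped | p4:(3,1)->(3,0)->EXIT
Exit steps: [5, 5, 5, 3, 6]
First to escape: p3 at step 3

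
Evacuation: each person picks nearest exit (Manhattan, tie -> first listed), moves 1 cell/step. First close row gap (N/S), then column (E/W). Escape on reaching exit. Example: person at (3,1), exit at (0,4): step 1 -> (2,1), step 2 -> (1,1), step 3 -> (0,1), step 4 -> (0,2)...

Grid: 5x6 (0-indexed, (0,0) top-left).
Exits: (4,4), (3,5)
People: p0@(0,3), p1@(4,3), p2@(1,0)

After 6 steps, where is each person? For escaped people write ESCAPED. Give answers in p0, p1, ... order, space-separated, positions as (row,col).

Step 1: p0:(0,3)->(1,3) | p1:(4,3)->(4,4)->EXIT | p2:(1,0)->(2,0)
Step 2: p0:(1,3)->(2,3) | p1:escaped | p2:(2,0)->(3,0)
Step 3: p0:(2,3)->(3,3) | p1:escaped | p2:(3,0)->(4,0)
Step 4: p0:(3,3)->(4,3) | p1:escaped | p2:(4,0)->(4,1)
Step 5: p0:(4,3)->(4,4)->EXIT | p1:escaped | p2:(4,1)->(4,2)
Step 6: p0:escaped | p1:escaped | p2:(4,2)->(4,3)

ESCAPED ESCAPED (4,3)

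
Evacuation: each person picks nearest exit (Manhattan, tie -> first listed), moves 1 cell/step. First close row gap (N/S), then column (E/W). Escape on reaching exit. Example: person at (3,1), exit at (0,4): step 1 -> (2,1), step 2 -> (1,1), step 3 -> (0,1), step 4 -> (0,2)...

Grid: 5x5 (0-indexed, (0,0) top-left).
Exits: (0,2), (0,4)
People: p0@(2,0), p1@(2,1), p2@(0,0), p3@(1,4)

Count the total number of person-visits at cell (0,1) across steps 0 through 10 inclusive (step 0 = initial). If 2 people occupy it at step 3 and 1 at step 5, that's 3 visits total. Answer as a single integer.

Step 0: p0@(2,0) p1@(2,1) p2@(0,0) p3@(1,4) -> at (0,1): 0 [-], cum=0
Step 1: p0@(1,0) p1@(1,1) p2@(0,1) p3@ESC -> at (0,1): 1 [p2], cum=1
Step 2: p0@(0,0) p1@(0,1) p2@ESC p3@ESC -> at (0,1): 1 [p1], cum=2
Step 3: p0@(0,1) p1@ESC p2@ESC p3@ESC -> at (0,1): 1 [p0], cum=3
Step 4: p0@ESC p1@ESC p2@ESC p3@ESC -> at (0,1): 0 [-], cum=3
Total visits = 3

Answer: 3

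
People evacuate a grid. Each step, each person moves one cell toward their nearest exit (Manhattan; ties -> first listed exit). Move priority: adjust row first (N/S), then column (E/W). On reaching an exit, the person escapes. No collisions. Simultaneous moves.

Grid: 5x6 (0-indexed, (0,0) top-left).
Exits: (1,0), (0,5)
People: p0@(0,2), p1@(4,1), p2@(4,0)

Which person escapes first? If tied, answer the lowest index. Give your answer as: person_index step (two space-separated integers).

Step 1: p0:(0,2)->(1,2) | p1:(4,1)->(3,1) | p2:(4,0)->(3,0)
Step 2: p0:(1,2)->(1,1) | p1:(3,1)->(2,1) | p2:(3,0)->(2,0)
Step 3: p0:(1,1)->(1,0)->EXIT | p1:(2,1)->(1,1) | p2:(2,0)->(1,0)->EXIT
Step 4: p0:escaped | p1:(1,1)->(1,0)->EXIT | p2:escaped
Exit steps: [3, 4, 3]
First to escape: p0 at step 3

Answer: 0 3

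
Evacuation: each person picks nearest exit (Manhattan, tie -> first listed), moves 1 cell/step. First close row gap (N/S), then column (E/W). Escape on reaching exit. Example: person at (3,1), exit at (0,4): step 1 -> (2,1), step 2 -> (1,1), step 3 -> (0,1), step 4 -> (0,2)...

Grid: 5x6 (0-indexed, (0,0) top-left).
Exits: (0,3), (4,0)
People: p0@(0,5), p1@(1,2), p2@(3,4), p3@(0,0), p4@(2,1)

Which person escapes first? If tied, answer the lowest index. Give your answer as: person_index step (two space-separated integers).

Step 1: p0:(0,5)->(0,4) | p1:(1,2)->(0,2) | p2:(3,4)->(2,4) | p3:(0,0)->(0,1) | p4:(2,1)->(3,1)
Step 2: p0:(0,4)->(0,3)->EXIT | p1:(0,2)->(0,3)->EXIT | p2:(2,4)->(1,4) | p3:(0,1)->(0,2) | p4:(3,1)->(4,1)
Step 3: p0:escaped | p1:escaped | p2:(1,4)->(0,4) | p3:(0,2)->(0,3)->EXIT | p4:(4,1)->(4,0)->EXIT
Step 4: p0:escaped | p1:escaped | p2:(0,4)->(0,3)->EXIT | p3:escaped | p4:escaped
Exit steps: [2, 2, 4, 3, 3]
First to escape: p0 at step 2

Answer: 0 2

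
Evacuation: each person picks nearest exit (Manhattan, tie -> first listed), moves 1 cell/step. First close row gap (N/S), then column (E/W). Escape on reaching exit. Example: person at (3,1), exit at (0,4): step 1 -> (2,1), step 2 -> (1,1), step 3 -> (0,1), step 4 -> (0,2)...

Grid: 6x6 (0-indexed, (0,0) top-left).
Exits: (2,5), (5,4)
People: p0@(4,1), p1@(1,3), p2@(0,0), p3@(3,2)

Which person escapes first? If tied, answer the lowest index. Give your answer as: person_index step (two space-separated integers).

Answer: 1 3

Derivation:
Step 1: p0:(4,1)->(5,1) | p1:(1,3)->(2,3) | p2:(0,0)->(1,0) | p3:(3,2)->(2,2)
Step 2: p0:(5,1)->(5,2) | p1:(2,3)->(2,4) | p2:(1,0)->(2,0) | p3:(2,2)->(2,3)
Step 3: p0:(5,2)->(5,3) | p1:(2,4)->(2,5)->EXIT | p2:(2,0)->(2,1) | p3:(2,3)->(2,4)
Step 4: p0:(5,3)->(5,4)->EXIT | p1:escaped | p2:(2,1)->(2,2) | p3:(2,4)->(2,5)->EXIT
Step 5: p0:escaped | p1:escaped | p2:(2,2)->(2,3) | p3:escaped
Step 6: p0:escaped | p1:escaped | p2:(2,3)->(2,4) | p3:escaped
Step 7: p0:escaped | p1:escaped | p2:(2,4)->(2,5)->EXIT | p3:escaped
Exit steps: [4, 3, 7, 4]
First to escape: p1 at step 3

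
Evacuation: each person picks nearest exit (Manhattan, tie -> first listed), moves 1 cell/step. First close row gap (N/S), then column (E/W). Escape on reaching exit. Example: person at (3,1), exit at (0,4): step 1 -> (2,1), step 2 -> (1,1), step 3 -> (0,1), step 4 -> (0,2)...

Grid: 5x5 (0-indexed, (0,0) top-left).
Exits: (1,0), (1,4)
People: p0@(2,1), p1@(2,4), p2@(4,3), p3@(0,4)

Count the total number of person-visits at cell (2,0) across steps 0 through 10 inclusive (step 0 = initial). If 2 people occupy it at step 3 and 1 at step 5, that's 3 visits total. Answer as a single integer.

Step 0: p0@(2,1) p1@(2,4) p2@(4,3) p3@(0,4) -> at (2,0): 0 [-], cum=0
Step 1: p0@(1,1) p1@ESC p2@(3,3) p3@ESC -> at (2,0): 0 [-], cum=0
Step 2: p0@ESC p1@ESC p2@(2,3) p3@ESC -> at (2,0): 0 [-], cum=0
Step 3: p0@ESC p1@ESC p2@(1,3) p3@ESC -> at (2,0): 0 [-], cum=0
Step 4: p0@ESC p1@ESC p2@ESC p3@ESC -> at (2,0): 0 [-], cum=0
Total visits = 0

Answer: 0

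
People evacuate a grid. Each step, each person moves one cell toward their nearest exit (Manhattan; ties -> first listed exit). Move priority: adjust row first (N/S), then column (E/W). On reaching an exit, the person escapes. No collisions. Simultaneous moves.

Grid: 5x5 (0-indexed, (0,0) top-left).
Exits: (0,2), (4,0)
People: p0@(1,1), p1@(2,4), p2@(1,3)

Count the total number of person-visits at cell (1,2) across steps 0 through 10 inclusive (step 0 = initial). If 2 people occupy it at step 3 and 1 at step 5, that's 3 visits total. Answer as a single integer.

Step 0: p0@(1,1) p1@(2,4) p2@(1,3) -> at (1,2): 0 [-], cum=0
Step 1: p0@(0,1) p1@(1,4) p2@(0,3) -> at (1,2): 0 [-], cum=0
Step 2: p0@ESC p1@(0,4) p2@ESC -> at (1,2): 0 [-], cum=0
Step 3: p0@ESC p1@(0,3) p2@ESC -> at (1,2): 0 [-], cum=0
Step 4: p0@ESC p1@ESC p2@ESC -> at (1,2): 0 [-], cum=0
Total visits = 0

Answer: 0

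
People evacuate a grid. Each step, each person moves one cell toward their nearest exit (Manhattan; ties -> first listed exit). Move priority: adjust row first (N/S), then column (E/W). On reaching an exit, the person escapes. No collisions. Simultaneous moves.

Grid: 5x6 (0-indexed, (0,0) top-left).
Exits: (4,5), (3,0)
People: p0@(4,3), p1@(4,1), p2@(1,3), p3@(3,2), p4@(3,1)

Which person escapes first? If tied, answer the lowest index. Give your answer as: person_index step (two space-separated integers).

Answer: 4 1

Derivation:
Step 1: p0:(4,3)->(4,4) | p1:(4,1)->(3,1) | p2:(1,3)->(2,3) | p3:(3,2)->(3,1) | p4:(3,1)->(3,0)->EXIT
Step 2: p0:(4,4)->(4,5)->EXIT | p1:(3,1)->(3,0)->EXIT | p2:(2,3)->(3,3) | p3:(3,1)->(3,0)->EXIT | p4:escaped
Step 3: p0:escaped | p1:escaped | p2:(3,3)->(4,3) | p3:escaped | p4:escaped
Step 4: p0:escaped | p1:escaped | p2:(4,3)->(4,4) | p3:escaped | p4:escaped
Step 5: p0:escaped | p1:escaped | p2:(4,4)->(4,5)->EXIT | p3:escaped | p4:escaped
Exit steps: [2, 2, 5, 2, 1]
First to escape: p4 at step 1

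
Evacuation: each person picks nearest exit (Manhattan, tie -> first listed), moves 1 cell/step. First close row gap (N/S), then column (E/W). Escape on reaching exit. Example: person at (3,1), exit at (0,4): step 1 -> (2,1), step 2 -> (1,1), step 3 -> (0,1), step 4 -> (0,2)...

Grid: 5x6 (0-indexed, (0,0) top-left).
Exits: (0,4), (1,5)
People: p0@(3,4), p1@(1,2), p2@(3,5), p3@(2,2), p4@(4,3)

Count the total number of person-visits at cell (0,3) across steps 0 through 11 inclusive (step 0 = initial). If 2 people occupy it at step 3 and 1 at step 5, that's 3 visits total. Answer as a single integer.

Step 0: p0@(3,4) p1@(1,2) p2@(3,5) p3@(2,2) p4@(4,3) -> at (0,3): 0 [-], cum=0
Step 1: p0@(2,4) p1@(0,2) p2@(2,5) p3@(1,2) p4@(3,3) -> at (0,3): 0 [-], cum=0
Step 2: p0@(1,4) p1@(0,3) p2@ESC p3@(0,2) p4@(2,3) -> at (0,3): 1 [p1], cum=1
Step 3: p0@ESC p1@ESC p2@ESC p3@(0,3) p4@(1,3) -> at (0,3): 1 [p3], cum=2
Step 4: p0@ESC p1@ESC p2@ESC p3@ESC p4@(0,3) -> at (0,3): 1 [p4], cum=3
Step 5: p0@ESC p1@ESC p2@ESC p3@ESC p4@ESC -> at (0,3): 0 [-], cum=3
Total visits = 3

Answer: 3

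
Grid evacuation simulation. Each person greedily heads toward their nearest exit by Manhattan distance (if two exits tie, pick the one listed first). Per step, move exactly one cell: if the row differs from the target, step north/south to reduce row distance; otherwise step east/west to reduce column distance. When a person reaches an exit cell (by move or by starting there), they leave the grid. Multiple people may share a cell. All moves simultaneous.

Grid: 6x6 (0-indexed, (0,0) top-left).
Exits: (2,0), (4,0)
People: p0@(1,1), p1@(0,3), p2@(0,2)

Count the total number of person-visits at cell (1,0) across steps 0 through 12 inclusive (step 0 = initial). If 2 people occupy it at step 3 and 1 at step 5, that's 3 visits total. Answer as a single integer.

Answer: 0

Derivation:
Step 0: p0@(1,1) p1@(0,3) p2@(0,2) -> at (1,0): 0 [-], cum=0
Step 1: p0@(2,1) p1@(1,3) p2@(1,2) -> at (1,0): 0 [-], cum=0
Step 2: p0@ESC p1@(2,3) p2@(2,2) -> at (1,0): 0 [-], cum=0
Step 3: p0@ESC p1@(2,2) p2@(2,1) -> at (1,0): 0 [-], cum=0
Step 4: p0@ESC p1@(2,1) p2@ESC -> at (1,0): 0 [-], cum=0
Step 5: p0@ESC p1@ESC p2@ESC -> at (1,0): 0 [-], cum=0
Total visits = 0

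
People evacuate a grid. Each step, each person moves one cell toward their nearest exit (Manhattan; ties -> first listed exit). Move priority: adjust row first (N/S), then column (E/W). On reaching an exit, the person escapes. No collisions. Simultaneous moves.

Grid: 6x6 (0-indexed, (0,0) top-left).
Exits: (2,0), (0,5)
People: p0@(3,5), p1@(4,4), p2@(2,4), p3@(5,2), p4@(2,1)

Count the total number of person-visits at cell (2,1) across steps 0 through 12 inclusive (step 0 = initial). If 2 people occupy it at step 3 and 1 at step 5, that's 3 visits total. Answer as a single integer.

Answer: 2

Derivation:
Step 0: p0@(3,5) p1@(4,4) p2@(2,4) p3@(5,2) p4@(2,1) -> at (2,1): 1 [p4], cum=1
Step 1: p0@(2,5) p1@(3,4) p2@(1,4) p3@(4,2) p4@ESC -> at (2,1): 0 [-], cum=1
Step 2: p0@(1,5) p1@(2,4) p2@(0,4) p3@(3,2) p4@ESC -> at (2,1): 0 [-], cum=1
Step 3: p0@ESC p1@(1,4) p2@ESC p3@(2,2) p4@ESC -> at (2,1): 0 [-], cum=1
Step 4: p0@ESC p1@(0,4) p2@ESC p3@(2,1) p4@ESC -> at (2,1): 1 [p3], cum=2
Step 5: p0@ESC p1@ESC p2@ESC p3@ESC p4@ESC -> at (2,1): 0 [-], cum=2
Total visits = 2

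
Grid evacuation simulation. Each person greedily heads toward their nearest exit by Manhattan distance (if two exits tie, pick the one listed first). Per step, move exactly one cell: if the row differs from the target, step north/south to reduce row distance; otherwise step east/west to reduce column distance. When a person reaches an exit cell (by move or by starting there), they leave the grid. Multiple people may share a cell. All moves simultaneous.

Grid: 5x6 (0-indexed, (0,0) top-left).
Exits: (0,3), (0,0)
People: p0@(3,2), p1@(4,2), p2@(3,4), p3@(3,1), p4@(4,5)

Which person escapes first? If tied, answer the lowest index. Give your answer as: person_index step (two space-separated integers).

Answer: 0 4

Derivation:
Step 1: p0:(3,2)->(2,2) | p1:(4,2)->(3,2) | p2:(3,4)->(2,4) | p3:(3,1)->(2,1) | p4:(4,5)->(3,5)
Step 2: p0:(2,2)->(1,2) | p1:(3,2)->(2,2) | p2:(2,4)->(1,4) | p3:(2,1)->(1,1) | p4:(3,5)->(2,5)
Step 3: p0:(1,2)->(0,2) | p1:(2,2)->(1,2) | p2:(1,4)->(0,4) | p3:(1,1)->(0,1) | p4:(2,5)->(1,5)
Step 4: p0:(0,2)->(0,3)->EXIT | p1:(1,2)->(0,2) | p2:(0,4)->(0,3)->EXIT | p3:(0,1)->(0,0)->EXIT | p4:(1,5)->(0,5)
Step 5: p0:escaped | p1:(0,2)->(0,3)->EXIT | p2:escaped | p3:escaped | p4:(0,5)->(0,4)
Step 6: p0:escaped | p1:escaped | p2:escaped | p3:escaped | p4:(0,4)->(0,3)->EXIT
Exit steps: [4, 5, 4, 4, 6]
First to escape: p0 at step 4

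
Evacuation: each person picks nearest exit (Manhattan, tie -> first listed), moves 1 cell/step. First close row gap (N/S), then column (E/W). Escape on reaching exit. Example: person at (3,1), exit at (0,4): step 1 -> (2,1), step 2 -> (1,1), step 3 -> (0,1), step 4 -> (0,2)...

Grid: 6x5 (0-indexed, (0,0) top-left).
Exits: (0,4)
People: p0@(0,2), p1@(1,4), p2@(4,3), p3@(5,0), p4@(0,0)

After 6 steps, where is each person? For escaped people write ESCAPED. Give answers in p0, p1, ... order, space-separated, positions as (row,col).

Step 1: p0:(0,2)->(0,3) | p1:(1,4)->(0,4)->EXIT | p2:(4,3)->(3,3) | p3:(5,0)->(4,0) | p4:(0,0)->(0,1)
Step 2: p0:(0,3)->(0,4)->EXIT | p1:escaped | p2:(3,3)->(2,3) | p3:(4,0)->(3,0) | p4:(0,1)->(0,2)
Step 3: p0:escaped | p1:escaped | p2:(2,3)->(1,3) | p3:(3,0)->(2,0) | p4:(0,2)->(0,3)
Step 4: p0:escaped | p1:escaped | p2:(1,3)->(0,3) | p3:(2,0)->(1,0) | p4:(0,3)->(0,4)->EXIT
Step 5: p0:escaped | p1:escaped | p2:(0,3)->(0,4)->EXIT | p3:(1,0)->(0,0) | p4:escaped
Step 6: p0:escaped | p1:escaped | p2:escaped | p3:(0,0)->(0,1) | p4:escaped

ESCAPED ESCAPED ESCAPED (0,1) ESCAPED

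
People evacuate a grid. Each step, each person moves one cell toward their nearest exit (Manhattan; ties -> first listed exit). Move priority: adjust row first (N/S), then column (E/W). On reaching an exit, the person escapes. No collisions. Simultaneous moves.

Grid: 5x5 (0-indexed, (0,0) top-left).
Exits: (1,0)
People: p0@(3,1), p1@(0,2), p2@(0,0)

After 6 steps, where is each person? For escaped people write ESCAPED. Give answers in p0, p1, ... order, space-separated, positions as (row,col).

Step 1: p0:(3,1)->(2,1) | p1:(0,2)->(1,2) | p2:(0,0)->(1,0)->EXIT
Step 2: p0:(2,1)->(1,1) | p1:(1,2)->(1,1) | p2:escaped
Step 3: p0:(1,1)->(1,0)->EXIT | p1:(1,1)->(1,0)->EXIT | p2:escaped

ESCAPED ESCAPED ESCAPED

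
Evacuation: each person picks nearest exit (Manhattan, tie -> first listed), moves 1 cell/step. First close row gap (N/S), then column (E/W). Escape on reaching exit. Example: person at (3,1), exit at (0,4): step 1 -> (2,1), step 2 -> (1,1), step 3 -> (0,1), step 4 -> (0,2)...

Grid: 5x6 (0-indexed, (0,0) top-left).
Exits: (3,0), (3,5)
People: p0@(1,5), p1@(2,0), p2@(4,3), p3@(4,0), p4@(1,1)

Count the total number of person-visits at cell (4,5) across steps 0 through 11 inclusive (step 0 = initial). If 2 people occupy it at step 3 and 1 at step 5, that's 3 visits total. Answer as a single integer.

Answer: 0

Derivation:
Step 0: p0@(1,5) p1@(2,0) p2@(4,3) p3@(4,0) p4@(1,1) -> at (4,5): 0 [-], cum=0
Step 1: p0@(2,5) p1@ESC p2@(3,3) p3@ESC p4@(2,1) -> at (4,5): 0 [-], cum=0
Step 2: p0@ESC p1@ESC p2@(3,4) p3@ESC p4@(3,1) -> at (4,5): 0 [-], cum=0
Step 3: p0@ESC p1@ESC p2@ESC p3@ESC p4@ESC -> at (4,5): 0 [-], cum=0
Total visits = 0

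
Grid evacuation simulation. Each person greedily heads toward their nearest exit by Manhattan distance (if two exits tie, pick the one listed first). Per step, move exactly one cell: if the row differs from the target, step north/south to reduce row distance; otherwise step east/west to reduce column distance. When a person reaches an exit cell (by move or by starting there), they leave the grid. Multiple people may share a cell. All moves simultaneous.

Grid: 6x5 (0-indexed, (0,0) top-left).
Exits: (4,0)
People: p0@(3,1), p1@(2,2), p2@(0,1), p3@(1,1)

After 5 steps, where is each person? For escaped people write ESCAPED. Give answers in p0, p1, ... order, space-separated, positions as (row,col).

Step 1: p0:(3,1)->(4,1) | p1:(2,2)->(3,2) | p2:(0,1)->(1,1) | p3:(1,1)->(2,1)
Step 2: p0:(4,1)->(4,0)->EXIT | p1:(3,2)->(4,2) | p2:(1,1)->(2,1) | p3:(2,1)->(3,1)
Step 3: p0:escaped | p1:(4,2)->(4,1) | p2:(2,1)->(3,1) | p3:(3,1)->(4,1)
Step 4: p0:escaped | p1:(4,1)->(4,0)->EXIT | p2:(3,1)->(4,1) | p3:(4,1)->(4,0)->EXIT
Step 5: p0:escaped | p1:escaped | p2:(4,1)->(4,0)->EXIT | p3:escaped

ESCAPED ESCAPED ESCAPED ESCAPED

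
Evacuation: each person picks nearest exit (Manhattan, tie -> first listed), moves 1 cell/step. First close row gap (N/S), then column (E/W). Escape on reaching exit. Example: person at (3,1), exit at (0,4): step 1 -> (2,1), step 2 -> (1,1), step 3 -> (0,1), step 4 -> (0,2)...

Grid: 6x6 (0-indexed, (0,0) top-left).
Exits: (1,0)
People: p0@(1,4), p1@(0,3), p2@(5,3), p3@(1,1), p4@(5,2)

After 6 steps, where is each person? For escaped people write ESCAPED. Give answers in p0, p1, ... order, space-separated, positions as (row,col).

Step 1: p0:(1,4)->(1,3) | p1:(0,3)->(1,3) | p2:(5,3)->(4,3) | p3:(1,1)->(1,0)->EXIT | p4:(5,2)->(4,2)
Step 2: p0:(1,3)->(1,2) | p1:(1,3)->(1,2) | p2:(4,3)->(3,3) | p3:escaped | p4:(4,2)->(3,2)
Step 3: p0:(1,2)->(1,1) | p1:(1,2)->(1,1) | p2:(3,3)->(2,3) | p3:escaped | p4:(3,2)->(2,2)
Step 4: p0:(1,1)->(1,0)->EXIT | p1:(1,1)->(1,0)->EXIT | p2:(2,3)->(1,3) | p3:escaped | p4:(2,2)->(1,2)
Step 5: p0:escaped | p1:escaped | p2:(1,3)->(1,2) | p3:escaped | p4:(1,2)->(1,1)
Step 6: p0:escaped | p1:escaped | p2:(1,2)->(1,1) | p3:escaped | p4:(1,1)->(1,0)->EXIT

ESCAPED ESCAPED (1,1) ESCAPED ESCAPED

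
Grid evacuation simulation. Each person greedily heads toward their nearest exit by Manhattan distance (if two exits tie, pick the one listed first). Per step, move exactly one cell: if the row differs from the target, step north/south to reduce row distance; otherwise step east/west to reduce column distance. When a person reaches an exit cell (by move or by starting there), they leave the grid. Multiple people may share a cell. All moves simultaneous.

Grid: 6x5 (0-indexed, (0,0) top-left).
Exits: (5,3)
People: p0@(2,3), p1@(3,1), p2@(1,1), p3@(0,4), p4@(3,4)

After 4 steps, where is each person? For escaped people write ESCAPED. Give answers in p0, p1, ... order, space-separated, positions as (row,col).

Step 1: p0:(2,3)->(3,3) | p1:(3,1)->(4,1) | p2:(1,1)->(2,1) | p3:(0,4)->(1,4) | p4:(3,4)->(4,4)
Step 2: p0:(3,3)->(4,3) | p1:(4,1)->(5,1) | p2:(2,1)->(3,1) | p3:(1,4)->(2,4) | p4:(4,4)->(5,4)
Step 3: p0:(4,3)->(5,3)->EXIT | p1:(5,1)->(5,2) | p2:(3,1)->(4,1) | p3:(2,4)->(3,4) | p4:(5,4)->(5,3)->EXIT
Step 4: p0:escaped | p1:(5,2)->(5,3)->EXIT | p2:(4,1)->(5,1) | p3:(3,4)->(4,4) | p4:escaped

ESCAPED ESCAPED (5,1) (4,4) ESCAPED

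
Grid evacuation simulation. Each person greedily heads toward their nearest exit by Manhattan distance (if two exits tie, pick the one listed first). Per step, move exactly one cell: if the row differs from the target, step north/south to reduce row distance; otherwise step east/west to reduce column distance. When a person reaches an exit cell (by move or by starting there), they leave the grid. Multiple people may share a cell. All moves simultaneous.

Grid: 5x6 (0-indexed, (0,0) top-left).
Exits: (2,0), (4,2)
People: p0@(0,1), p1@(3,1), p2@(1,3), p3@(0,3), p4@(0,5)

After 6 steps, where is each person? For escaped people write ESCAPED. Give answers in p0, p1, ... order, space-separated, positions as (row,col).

Step 1: p0:(0,1)->(1,1) | p1:(3,1)->(2,1) | p2:(1,3)->(2,3) | p3:(0,3)->(1,3) | p4:(0,5)->(1,5)
Step 2: p0:(1,1)->(2,1) | p1:(2,1)->(2,0)->EXIT | p2:(2,3)->(2,2) | p3:(1,3)->(2,3) | p4:(1,5)->(2,5)
Step 3: p0:(2,1)->(2,0)->EXIT | p1:escaped | p2:(2,2)->(2,1) | p3:(2,3)->(2,2) | p4:(2,5)->(2,4)
Step 4: p0:escaped | p1:escaped | p2:(2,1)->(2,0)->EXIT | p3:(2,2)->(2,1) | p4:(2,4)->(2,3)
Step 5: p0:escaped | p1:escaped | p2:escaped | p3:(2,1)->(2,0)->EXIT | p4:(2,3)->(2,2)
Step 6: p0:escaped | p1:escaped | p2:escaped | p3:escaped | p4:(2,2)->(2,1)

ESCAPED ESCAPED ESCAPED ESCAPED (2,1)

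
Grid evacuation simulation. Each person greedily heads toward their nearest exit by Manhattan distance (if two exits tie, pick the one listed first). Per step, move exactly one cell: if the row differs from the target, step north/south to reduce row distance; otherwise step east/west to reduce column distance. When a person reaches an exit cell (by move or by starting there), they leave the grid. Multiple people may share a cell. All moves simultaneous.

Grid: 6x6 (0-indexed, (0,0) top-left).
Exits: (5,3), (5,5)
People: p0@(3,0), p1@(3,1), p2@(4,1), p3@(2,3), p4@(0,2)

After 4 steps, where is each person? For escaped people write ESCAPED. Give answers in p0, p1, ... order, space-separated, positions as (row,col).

Step 1: p0:(3,0)->(4,0) | p1:(3,1)->(4,1) | p2:(4,1)->(5,1) | p3:(2,3)->(3,3) | p4:(0,2)->(1,2)
Step 2: p0:(4,0)->(5,0) | p1:(4,1)->(5,1) | p2:(5,1)->(5,2) | p3:(3,3)->(4,3) | p4:(1,2)->(2,2)
Step 3: p0:(5,0)->(5,1) | p1:(5,1)->(5,2) | p2:(5,2)->(5,3)->EXIT | p3:(4,3)->(5,3)->EXIT | p4:(2,2)->(3,2)
Step 4: p0:(5,1)->(5,2) | p1:(5,2)->(5,3)->EXIT | p2:escaped | p3:escaped | p4:(3,2)->(4,2)

(5,2) ESCAPED ESCAPED ESCAPED (4,2)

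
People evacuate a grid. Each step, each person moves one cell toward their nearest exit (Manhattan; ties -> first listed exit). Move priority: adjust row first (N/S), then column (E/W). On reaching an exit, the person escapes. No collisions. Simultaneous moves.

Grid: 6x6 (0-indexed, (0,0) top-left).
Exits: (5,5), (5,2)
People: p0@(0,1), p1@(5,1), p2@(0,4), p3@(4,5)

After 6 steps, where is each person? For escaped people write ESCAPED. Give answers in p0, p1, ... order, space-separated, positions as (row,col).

Step 1: p0:(0,1)->(1,1) | p1:(5,1)->(5,2)->EXIT | p2:(0,4)->(1,4) | p3:(4,5)->(5,5)->EXIT
Step 2: p0:(1,1)->(2,1) | p1:escaped | p2:(1,4)->(2,4) | p3:escaped
Step 3: p0:(2,1)->(3,1) | p1:escaped | p2:(2,4)->(3,4) | p3:escaped
Step 4: p0:(3,1)->(4,1) | p1:escaped | p2:(3,4)->(4,4) | p3:escaped
Step 5: p0:(4,1)->(5,1) | p1:escaped | p2:(4,4)->(5,4) | p3:escaped
Step 6: p0:(5,1)->(5,2)->EXIT | p1:escaped | p2:(5,4)->(5,5)->EXIT | p3:escaped

ESCAPED ESCAPED ESCAPED ESCAPED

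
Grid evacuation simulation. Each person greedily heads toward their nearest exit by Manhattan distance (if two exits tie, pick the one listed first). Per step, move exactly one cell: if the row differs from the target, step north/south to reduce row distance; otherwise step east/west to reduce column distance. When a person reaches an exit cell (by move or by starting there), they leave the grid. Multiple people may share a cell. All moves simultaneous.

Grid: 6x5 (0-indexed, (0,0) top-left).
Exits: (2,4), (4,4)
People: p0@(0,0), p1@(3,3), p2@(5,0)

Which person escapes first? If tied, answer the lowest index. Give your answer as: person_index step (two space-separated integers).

Step 1: p0:(0,0)->(1,0) | p1:(3,3)->(2,3) | p2:(5,0)->(4,0)
Step 2: p0:(1,0)->(2,0) | p1:(2,3)->(2,4)->EXIT | p2:(4,0)->(4,1)
Step 3: p0:(2,0)->(2,1) | p1:escaped | p2:(4,1)->(4,2)
Step 4: p0:(2,1)->(2,2) | p1:escaped | p2:(4,2)->(4,3)
Step 5: p0:(2,2)->(2,3) | p1:escaped | p2:(4,3)->(4,4)->EXIT
Step 6: p0:(2,3)->(2,4)->EXIT | p1:escaped | p2:escaped
Exit steps: [6, 2, 5]
First to escape: p1 at step 2

Answer: 1 2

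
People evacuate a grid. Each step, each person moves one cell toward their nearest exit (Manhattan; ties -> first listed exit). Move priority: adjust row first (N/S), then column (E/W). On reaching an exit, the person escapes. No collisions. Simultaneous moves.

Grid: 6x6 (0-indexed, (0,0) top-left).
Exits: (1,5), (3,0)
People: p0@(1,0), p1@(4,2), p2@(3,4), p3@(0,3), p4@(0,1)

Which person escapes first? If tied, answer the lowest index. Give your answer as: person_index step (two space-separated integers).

Answer: 0 2

Derivation:
Step 1: p0:(1,0)->(2,0) | p1:(4,2)->(3,2) | p2:(3,4)->(2,4) | p3:(0,3)->(1,3) | p4:(0,1)->(1,1)
Step 2: p0:(2,0)->(3,0)->EXIT | p1:(3,2)->(3,1) | p2:(2,4)->(1,4) | p3:(1,3)->(1,4) | p4:(1,1)->(2,1)
Step 3: p0:escaped | p1:(3,1)->(3,0)->EXIT | p2:(1,4)->(1,5)->EXIT | p3:(1,4)->(1,5)->EXIT | p4:(2,1)->(3,1)
Step 4: p0:escaped | p1:escaped | p2:escaped | p3:escaped | p4:(3,1)->(3,0)->EXIT
Exit steps: [2, 3, 3, 3, 4]
First to escape: p0 at step 2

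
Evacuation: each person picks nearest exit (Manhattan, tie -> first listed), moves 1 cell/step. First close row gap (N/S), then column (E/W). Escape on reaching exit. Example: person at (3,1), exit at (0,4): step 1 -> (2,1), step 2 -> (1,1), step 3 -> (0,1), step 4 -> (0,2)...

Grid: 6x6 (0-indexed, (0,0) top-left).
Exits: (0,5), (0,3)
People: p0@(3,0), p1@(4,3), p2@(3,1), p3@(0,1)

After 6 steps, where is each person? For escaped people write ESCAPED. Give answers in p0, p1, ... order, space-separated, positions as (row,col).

Step 1: p0:(3,0)->(2,0) | p1:(4,3)->(3,3) | p2:(3,1)->(2,1) | p3:(0,1)->(0,2)
Step 2: p0:(2,0)->(1,0) | p1:(3,3)->(2,3) | p2:(2,1)->(1,1) | p3:(0,2)->(0,3)->EXIT
Step 3: p0:(1,0)->(0,0) | p1:(2,3)->(1,3) | p2:(1,1)->(0,1) | p3:escaped
Step 4: p0:(0,0)->(0,1) | p1:(1,3)->(0,3)->EXIT | p2:(0,1)->(0,2) | p3:escaped
Step 5: p0:(0,1)->(0,2) | p1:escaped | p2:(0,2)->(0,3)->EXIT | p3:escaped
Step 6: p0:(0,2)->(0,3)->EXIT | p1:escaped | p2:escaped | p3:escaped

ESCAPED ESCAPED ESCAPED ESCAPED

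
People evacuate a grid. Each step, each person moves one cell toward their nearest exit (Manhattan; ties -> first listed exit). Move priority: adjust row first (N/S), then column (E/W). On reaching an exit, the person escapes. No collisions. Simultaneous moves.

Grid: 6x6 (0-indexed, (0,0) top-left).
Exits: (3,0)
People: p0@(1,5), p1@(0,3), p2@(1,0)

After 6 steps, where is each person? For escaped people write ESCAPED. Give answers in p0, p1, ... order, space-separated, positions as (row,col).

Step 1: p0:(1,5)->(2,5) | p1:(0,3)->(1,3) | p2:(1,0)->(2,0)
Step 2: p0:(2,5)->(3,5) | p1:(1,3)->(2,3) | p2:(2,0)->(3,0)->EXIT
Step 3: p0:(3,5)->(3,4) | p1:(2,3)->(3,3) | p2:escaped
Step 4: p0:(3,4)->(3,3) | p1:(3,3)->(3,2) | p2:escaped
Step 5: p0:(3,3)->(3,2) | p1:(3,2)->(3,1) | p2:escaped
Step 6: p0:(3,2)->(3,1) | p1:(3,1)->(3,0)->EXIT | p2:escaped

(3,1) ESCAPED ESCAPED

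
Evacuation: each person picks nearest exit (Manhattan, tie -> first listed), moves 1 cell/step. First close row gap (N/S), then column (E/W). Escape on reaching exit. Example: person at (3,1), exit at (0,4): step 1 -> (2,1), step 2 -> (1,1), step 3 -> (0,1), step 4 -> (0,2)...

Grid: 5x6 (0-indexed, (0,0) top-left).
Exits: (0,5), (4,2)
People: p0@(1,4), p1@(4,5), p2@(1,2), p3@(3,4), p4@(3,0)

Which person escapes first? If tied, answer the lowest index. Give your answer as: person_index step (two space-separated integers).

Answer: 0 2

Derivation:
Step 1: p0:(1,4)->(0,4) | p1:(4,5)->(4,4) | p2:(1,2)->(2,2) | p3:(3,4)->(4,4) | p4:(3,0)->(4,0)
Step 2: p0:(0,4)->(0,5)->EXIT | p1:(4,4)->(4,3) | p2:(2,2)->(3,2) | p3:(4,4)->(4,3) | p4:(4,0)->(4,1)
Step 3: p0:escaped | p1:(4,3)->(4,2)->EXIT | p2:(3,2)->(4,2)->EXIT | p3:(4,3)->(4,2)->EXIT | p4:(4,1)->(4,2)->EXIT
Exit steps: [2, 3, 3, 3, 3]
First to escape: p0 at step 2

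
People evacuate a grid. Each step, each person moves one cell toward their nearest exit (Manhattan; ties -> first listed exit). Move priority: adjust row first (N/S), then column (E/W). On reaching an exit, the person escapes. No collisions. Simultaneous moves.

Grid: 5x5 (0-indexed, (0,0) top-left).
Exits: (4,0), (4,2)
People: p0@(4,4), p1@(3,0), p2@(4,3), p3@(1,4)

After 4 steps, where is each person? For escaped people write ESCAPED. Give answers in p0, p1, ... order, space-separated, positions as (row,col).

Step 1: p0:(4,4)->(4,3) | p1:(3,0)->(4,0)->EXIT | p2:(4,3)->(4,2)->EXIT | p3:(1,4)->(2,4)
Step 2: p0:(4,3)->(4,2)->EXIT | p1:escaped | p2:escaped | p3:(2,4)->(3,4)
Step 3: p0:escaped | p1:escaped | p2:escaped | p3:(3,4)->(4,4)
Step 4: p0:escaped | p1:escaped | p2:escaped | p3:(4,4)->(4,3)

ESCAPED ESCAPED ESCAPED (4,3)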